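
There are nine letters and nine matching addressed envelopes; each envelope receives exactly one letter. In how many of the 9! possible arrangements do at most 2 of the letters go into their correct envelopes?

333737

# with exactly i fixed is C(9,i)·!(9-i); sum over i=0..2:
  i=0: C(9,0)·!9 = 1·133496 = 133496
  i=1: C(9,1)·!8 = 9·14833 = 133497
  i=2: C(9,2)·!7 = 36·1854 = 66744
Total = 333737.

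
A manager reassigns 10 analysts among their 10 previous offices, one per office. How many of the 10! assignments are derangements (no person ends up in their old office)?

!10 = 10! · Σ_{k=0}^{10} (-1)^k/k!
= 10! - 10!/1! + 10!/2! - 10!/3! + 10!/4! - 10!/5! + 10!/6! - 10!/7! + 10!/8! - 10!/9! + 10!/10!
= 3628800 - 3628800 + 1814400 - 604800 + 151200 - 30240 + 5040 - 720 + 90 - 10 + 1
= 1334961

1334961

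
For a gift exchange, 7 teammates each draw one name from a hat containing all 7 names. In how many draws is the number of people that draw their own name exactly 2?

Pick the 2 fixed positions: C(7,2) = 21 ways.
The remaining 5 must be deranged: !5 = 44.
Total: 21 × 44 = 924.

924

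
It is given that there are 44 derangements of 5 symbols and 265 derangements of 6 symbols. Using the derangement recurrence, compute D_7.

D_7 = (7-1)·(D_6 + D_5) = 6·(265 + 44) = 6·309 = 1854.

1854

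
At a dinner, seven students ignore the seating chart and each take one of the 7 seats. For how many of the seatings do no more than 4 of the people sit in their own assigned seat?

# with exactly i fixed is C(7,i)·!(7-i); sum over i=0..4:
  i=0: C(7,0)·!7 = 1·1854 = 1854
  i=1: C(7,1)·!6 = 7·265 = 1855
  i=2: C(7,2)·!5 = 21·44 = 924
  i=3: C(7,3)·!4 = 35·9 = 315
  i=4: C(7,4)·!3 = 35·2 = 70
Total = 5018.

5018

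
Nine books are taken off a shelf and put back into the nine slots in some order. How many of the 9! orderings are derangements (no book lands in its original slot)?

By inclusion-exclusion, !9 = Σ (-1)^k · 9!/k! for k=0..9
= 9! - 9!/1! + 9!/2! - 9!/3! + 9!/4! - 9!/5! + 9!/6! - 9!/7! + 9!/8! - 9!/9!
= 362880 - 362880 + 181440 - 60480 + 15120 - 3024 + 504 - 72 + 9 - 1
= 133496

133496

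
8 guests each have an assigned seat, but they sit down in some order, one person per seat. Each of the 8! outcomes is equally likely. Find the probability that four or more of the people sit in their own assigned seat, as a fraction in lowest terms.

Favorable outcomes: Σ_{i≥4} C(8,i)·!(8-i) = 70·9 + 56·2 + 28·1 + 8·0 + 1·1 = 771.
Total outcomes: 8! = 40320.
Probability = 771/40320 = 257/13440.

257/13440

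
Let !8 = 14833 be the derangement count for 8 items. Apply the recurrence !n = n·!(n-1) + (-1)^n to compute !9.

!9 = 9·14833 - 1 = 133496.

133496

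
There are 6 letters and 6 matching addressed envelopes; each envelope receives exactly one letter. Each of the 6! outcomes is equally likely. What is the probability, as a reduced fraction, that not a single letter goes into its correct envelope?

Favorable outcomes: !6 = 265.
Total outcomes: 6! = 720.
Probability = 265/720 = 53/144.

53/144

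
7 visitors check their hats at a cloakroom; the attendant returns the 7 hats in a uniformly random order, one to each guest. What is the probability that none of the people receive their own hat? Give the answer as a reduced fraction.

103/280

Favorable outcomes: !7 = 1854.
Total outcomes: 7! = 5040.
Probability = 1854/5040 = 103/280.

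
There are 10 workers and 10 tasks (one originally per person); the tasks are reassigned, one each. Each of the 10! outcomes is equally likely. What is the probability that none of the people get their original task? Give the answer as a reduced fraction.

Favorable outcomes: !10 = 1334961.
Total outcomes: 10! = 3628800.
Probability = 1334961/3628800 = 16481/44800.

16481/44800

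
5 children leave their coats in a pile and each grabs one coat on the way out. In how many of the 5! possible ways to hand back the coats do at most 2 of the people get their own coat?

109

Sum C(5,i)·!(5-i) for i = 0..2:
  i=0: C(5,0)·!5 = 1·44 = 44
  i=1: C(5,1)·!4 = 5·9 = 45
  i=2: C(5,2)·!3 = 10·2 = 20
Total = 109.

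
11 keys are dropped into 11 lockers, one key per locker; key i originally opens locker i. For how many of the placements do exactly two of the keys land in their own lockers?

7342280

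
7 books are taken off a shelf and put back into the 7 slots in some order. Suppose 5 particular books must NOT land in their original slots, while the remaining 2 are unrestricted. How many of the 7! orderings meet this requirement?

2428

Inclusion-exclusion on the 5 forbidden self-matches:
Σ_{j=0}^{5} (-1)^j C(5,j)(7-j)!
= C(5,0)·7! - C(5,1)·6! + C(5,2)·5! - C(5,3)·4! + C(5,4)·3! - C(5,5)·2!
= 5040 - 3600 + 1200 - 240 + 30 - 2
= 2428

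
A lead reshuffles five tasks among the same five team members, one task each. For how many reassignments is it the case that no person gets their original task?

Use !n = (n-1)(!(n-1) + !(n-2)).
!5 = 4·(9 + 2) = 4·11 = 44

44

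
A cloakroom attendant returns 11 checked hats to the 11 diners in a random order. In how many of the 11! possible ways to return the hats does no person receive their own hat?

The subfactorial !11 = [11!/e] (nearest integer).
11! = 39916800, and 39916800/e ≈ 14684570.08, so !11 = 14684570.

14684570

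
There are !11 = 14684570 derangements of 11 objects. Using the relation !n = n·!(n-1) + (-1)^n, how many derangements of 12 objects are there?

!12 = 12·14684570 + 1 = 176214841.

176214841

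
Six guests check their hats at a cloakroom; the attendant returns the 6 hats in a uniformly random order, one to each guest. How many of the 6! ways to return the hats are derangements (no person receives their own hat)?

Use !n = (n-1)(!(n-1) + !(n-2)).
!6 = 5·(44 + 9) = 5·53 = 265

265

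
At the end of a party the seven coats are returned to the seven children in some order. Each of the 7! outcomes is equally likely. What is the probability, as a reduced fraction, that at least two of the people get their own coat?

Favorable outcomes: Σ_{i≥2} C(7,i)·!(7-i) = 21·44 + 35·9 + 35·2 + 21·1 + 7·0 + 1·1 = 1331.
Total outcomes: 7! = 5040.
Probability = 1331/5040 = 1331/5040.

1331/5040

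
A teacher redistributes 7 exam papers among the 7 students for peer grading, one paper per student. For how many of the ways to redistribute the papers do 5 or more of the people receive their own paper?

22

# with exactly i fixed is C(7,i)·!(7-i); sum over i=5..7:
  i=5: C(7,5)·!2 = 21·1 = 21
  i=6: C(7,6)·!1 = 7·0 = 0
  i=7: C(7,7)·!0 = 1·1 = 1
Total = 22.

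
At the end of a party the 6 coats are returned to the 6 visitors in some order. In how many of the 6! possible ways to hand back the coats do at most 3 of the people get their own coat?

704

Sum C(6,i)·!(6-i) for i = 0..3:
  i=0: C(6,0)·!6 = 1·265 = 265
  i=1: C(6,1)·!5 = 6·44 = 264
  i=2: C(6,2)·!4 = 15·9 = 135
  i=3: C(6,3)·!3 = 20·2 = 40
Total = 704.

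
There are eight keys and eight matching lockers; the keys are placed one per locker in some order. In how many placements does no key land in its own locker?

!8 is the nearest integer to 8!/e.
8! = 40320, and 40320/e ≈ 14832.90, so !8 = 14833.

14833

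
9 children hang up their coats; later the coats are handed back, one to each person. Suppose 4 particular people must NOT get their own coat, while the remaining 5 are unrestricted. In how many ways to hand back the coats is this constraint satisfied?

229080

Let A_j be the event that the j-th constrained one is fixed. By inclusion-exclusion over the 4 events:
Σ_{j=0}^{4} (-1)^j C(4,j)(9-j)!
= C(4,0)·9! - C(4,1)·8! + C(4,2)·7! - C(4,3)·6! + C(4,4)·5!
= 362880 - 161280 + 30240 - 2880 + 120
= 229080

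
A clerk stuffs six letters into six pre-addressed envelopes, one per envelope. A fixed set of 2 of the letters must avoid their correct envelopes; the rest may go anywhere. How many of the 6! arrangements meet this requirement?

Let A_j be the event that the j-th constrained one is fixed. By inclusion-exclusion over the 2 events:
Σ_{j=0}^{2} (-1)^j C(2,j)(6-j)!
= C(2,0)·6! - C(2,1)·5! + C(2,2)·4!
= 720 - 240 + 24
= 504

504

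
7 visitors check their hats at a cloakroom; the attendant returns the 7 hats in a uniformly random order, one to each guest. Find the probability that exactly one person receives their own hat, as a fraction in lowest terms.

Favorable outcomes: C(7,1)·!6 = 7·265 = 1855.
Total outcomes: 7! = 5040.
Probability = 1855/5040 = 53/144.

53/144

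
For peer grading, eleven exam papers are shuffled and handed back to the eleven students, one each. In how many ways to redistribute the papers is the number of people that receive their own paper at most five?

39893116

Sum C(11,i)·!(11-i) for i = 0..5:
  i=0: C(11,0)·!11 = 1·14684570 = 14684570
  i=1: C(11,1)·!10 = 11·1334961 = 14684571
  i=2: C(11,2)·!9 = 55·133496 = 7342280
  i=3: C(11,3)·!8 = 165·14833 = 2447445
  i=4: C(11,4)·!7 = 330·1854 = 611820
  i=5: C(11,5)·!6 = 462·265 = 122430
Total = 39893116.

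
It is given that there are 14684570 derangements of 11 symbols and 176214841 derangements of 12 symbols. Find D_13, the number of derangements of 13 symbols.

2290792932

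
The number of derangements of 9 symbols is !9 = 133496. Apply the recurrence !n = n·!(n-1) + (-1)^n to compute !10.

!10 = 10·133496 + 1 = 1334961.

1334961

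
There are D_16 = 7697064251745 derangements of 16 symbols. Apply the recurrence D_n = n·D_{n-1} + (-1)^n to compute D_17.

130850092279664

D_17 = 17·7697064251745 - 1 = 130850092279664.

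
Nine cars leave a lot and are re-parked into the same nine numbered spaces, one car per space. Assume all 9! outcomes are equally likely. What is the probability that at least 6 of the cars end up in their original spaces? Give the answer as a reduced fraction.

41/72576

Favorable outcomes: Σ_{i≥6} C(9,i)·!(9-i) = 84·2 + 36·1 + 9·0 + 1·1 = 205.
Total outcomes: 9! = 362880.
Probability = 205/362880 = 41/72576.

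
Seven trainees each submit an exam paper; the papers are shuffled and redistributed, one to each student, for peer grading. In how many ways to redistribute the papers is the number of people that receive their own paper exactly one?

Choose which one of the 7 is fixed: C(7,1) = 7.
The remaining 6 must be deranged: !6 = 265.
Total: 7 × 265 = 1855.

1855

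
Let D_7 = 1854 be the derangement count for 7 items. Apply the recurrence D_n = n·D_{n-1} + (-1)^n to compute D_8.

14833

D_8 = 8·1854 + 1 = 14833.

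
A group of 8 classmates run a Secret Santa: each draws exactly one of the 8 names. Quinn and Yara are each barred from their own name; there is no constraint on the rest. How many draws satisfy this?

Let A_j be the event that the j-th constrained one is fixed. By inclusion-exclusion over the 2 events:
Σ_{j=0}^{2} (-1)^j C(2,j)(8-j)!
= C(2,0)·8! - C(2,1)·7! + C(2,2)·6!
= 40320 - 10080 + 720
= 30960

30960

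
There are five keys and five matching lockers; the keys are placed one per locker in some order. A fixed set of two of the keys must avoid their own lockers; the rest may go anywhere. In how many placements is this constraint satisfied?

78

Let A_j be the event that the j-th constrained one is fixed. By inclusion-exclusion over the 2 events:
Σ_{j=0}^{2} (-1)^j C(2,j)(5-j)!
= C(2,0)·5! - C(2,1)·4! + C(2,2)·3!
= 120 - 48 + 6
= 78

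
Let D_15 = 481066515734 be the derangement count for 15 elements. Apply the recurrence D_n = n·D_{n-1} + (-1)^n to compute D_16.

7697064251745

D_16 = 16·481066515734 + 1 = 7697064251745.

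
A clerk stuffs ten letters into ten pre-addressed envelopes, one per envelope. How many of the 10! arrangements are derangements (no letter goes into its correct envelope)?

1334961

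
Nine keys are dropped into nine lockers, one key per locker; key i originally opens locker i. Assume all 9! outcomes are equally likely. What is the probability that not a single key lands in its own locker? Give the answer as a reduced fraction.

Favorable outcomes: !9 = 133496.
Total outcomes: 9! = 362880.
Probability = 133496/362880 = 16687/45360.

16687/45360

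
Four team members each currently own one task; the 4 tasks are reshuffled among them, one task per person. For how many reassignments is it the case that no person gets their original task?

Recurrence: !4 = 4·!3 + (-1)^4.
!4 = 4·2 + 1 = 9

9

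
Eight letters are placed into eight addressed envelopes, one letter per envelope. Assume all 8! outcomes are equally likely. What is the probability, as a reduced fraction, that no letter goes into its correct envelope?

Favorable outcomes: !8 = 14833.
Total outcomes: 8! = 40320.
Probability = 14833/40320 = 2119/5760.

2119/5760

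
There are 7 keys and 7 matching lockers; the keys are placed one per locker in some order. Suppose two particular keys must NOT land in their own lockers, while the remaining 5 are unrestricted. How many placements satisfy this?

3720

Let A_j be the event that the j-th constrained one is fixed. By inclusion-exclusion over the 2 events:
Σ_{j=0}^{2} (-1)^j C(2,j)(7-j)!
= C(2,0)·7! - C(2,1)·6! + C(2,2)·5!
= 5040 - 1440 + 120
= 3720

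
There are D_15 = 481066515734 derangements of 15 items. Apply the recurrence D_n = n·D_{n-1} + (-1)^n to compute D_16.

D_16 = 16·481066515734 + 1 = 7697064251745.

7697064251745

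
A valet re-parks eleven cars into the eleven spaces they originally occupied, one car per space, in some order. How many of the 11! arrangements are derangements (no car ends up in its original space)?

The number of derangements of 11 is !11 = Σ_{k=0}^{11} (-1)^k·11!/k!
= 11! - 11!/1! + 11!/2! - 11!/3! + 11!/4! - 11!/5! + 11!/6! - 11!/7! + 11!/8! - 11!/9! + 11!/10! - 11!/11!
= 39916800 - 39916800 + 19958400 - 6652800 + 1663200 - 332640 + 55440 - 7920 + 990 - 110 + 11 - 1
= 14684570

14684570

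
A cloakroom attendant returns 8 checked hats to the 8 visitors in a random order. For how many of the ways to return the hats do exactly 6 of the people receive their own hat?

28

Choose which 6 of the 8 are fixed: C(8,6) = 28.
The remaining 2 must be deranged: !2 = 1.
Total: 28 × 1 = 28.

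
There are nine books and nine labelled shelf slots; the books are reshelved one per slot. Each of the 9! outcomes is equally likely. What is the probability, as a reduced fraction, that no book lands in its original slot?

16687/45360

Favorable outcomes: !9 = 133496.
Total outcomes: 9! = 362880.
Probability = 133496/362880 = 16687/45360.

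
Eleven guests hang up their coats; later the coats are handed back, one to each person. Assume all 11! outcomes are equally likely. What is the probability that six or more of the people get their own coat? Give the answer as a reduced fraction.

Favorable outcomes: Σ_{i≥6} C(11,i)·!(11-i) = 462·44 + 330·9 + 165·2 + 55·1 + 11·0 + 1·1 = 23684.
Total outcomes: 11! = 39916800.
Probability = 23684/39916800 = 5921/9979200.

5921/9979200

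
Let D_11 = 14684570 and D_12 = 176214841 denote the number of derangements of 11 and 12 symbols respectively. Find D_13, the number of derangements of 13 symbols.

2290792932

D_13 = (13-1)·(D_12 + D_11) = 12·(176214841 + 14684570) = 12·190899411 = 2290792932.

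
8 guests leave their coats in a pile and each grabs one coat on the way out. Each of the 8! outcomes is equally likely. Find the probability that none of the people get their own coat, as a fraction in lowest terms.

2119/5760

Favorable outcomes: !8 = 14833.
Total outcomes: 8! = 40320.
Probability = 14833/40320 = 2119/5760.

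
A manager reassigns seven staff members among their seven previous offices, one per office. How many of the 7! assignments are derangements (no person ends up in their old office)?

1854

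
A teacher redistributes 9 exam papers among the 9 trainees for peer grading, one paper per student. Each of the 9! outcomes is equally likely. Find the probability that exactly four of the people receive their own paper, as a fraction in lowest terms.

11/720

Favorable outcomes: C(9,4)·!5 = 126·44 = 5544.
Total outcomes: 9! = 362880.
Probability = 5544/362880 = 11/720.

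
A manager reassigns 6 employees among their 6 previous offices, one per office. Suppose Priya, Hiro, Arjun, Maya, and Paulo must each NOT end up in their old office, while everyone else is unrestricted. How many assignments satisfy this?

Let A_j be the event that the j-th constrained one is fixed. By inclusion-exclusion over the 5 events:
Σ_{j=0}^{5} (-1)^j C(5,j)(6-j)!
= C(5,0)·6! - C(5,1)·5! + C(5,2)·4! - C(5,3)·3! + C(5,4)·2! - C(5,5)·1!
= 720 - 600 + 240 - 60 + 10 - 1
= 309

309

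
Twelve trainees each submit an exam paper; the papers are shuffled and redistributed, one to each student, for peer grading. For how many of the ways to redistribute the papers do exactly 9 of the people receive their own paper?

Pick the 9 fixed positions: C(12,9) = 220 ways.
The remaining 3 must be deranged: !3 = 2.
Total: 220 × 2 = 440.

440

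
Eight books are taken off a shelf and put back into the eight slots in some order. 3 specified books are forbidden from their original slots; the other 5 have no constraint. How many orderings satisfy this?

Let A_j be the event that the j-th constrained one is fixed. By inclusion-exclusion over the 3 events:
Σ_{j=0}^{3} (-1)^j C(3,j)(8-j)!
= C(3,0)·8! - C(3,1)·7! + C(3,2)·6! - C(3,3)·5!
= 40320 - 15120 + 2160 - 120
= 27240

27240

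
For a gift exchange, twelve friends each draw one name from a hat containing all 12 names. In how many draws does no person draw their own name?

Recurrence: !12 = 11·(!11 + !10).
!12 = 11·(14684570 + 1334961) = 11·16019531 = 176214841

176214841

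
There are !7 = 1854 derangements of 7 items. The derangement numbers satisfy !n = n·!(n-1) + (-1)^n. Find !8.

14833

!8 = 8·1854 + 1 = 14833.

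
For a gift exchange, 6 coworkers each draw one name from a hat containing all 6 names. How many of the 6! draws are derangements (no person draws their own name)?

265

Recurrence: !6 = 5·(!5 + !4).
!6 = 5·(44 + 9) = 5·53 = 265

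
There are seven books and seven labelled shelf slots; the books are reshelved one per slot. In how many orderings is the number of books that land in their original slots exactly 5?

21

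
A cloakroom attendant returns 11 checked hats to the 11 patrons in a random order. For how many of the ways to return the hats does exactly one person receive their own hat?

14684571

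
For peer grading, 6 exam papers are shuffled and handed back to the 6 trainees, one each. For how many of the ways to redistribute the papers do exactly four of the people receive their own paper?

15

Pick the 4 fixed positions: C(6,4) = 15 ways.
The remaining 2 must be deranged: !2 = 1.
Total: 15 × 1 = 15.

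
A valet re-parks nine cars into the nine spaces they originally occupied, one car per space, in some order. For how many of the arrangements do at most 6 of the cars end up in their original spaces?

362843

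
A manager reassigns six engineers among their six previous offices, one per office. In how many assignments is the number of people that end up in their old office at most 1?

529

# with exactly i fixed is C(6,i)·!(6-i); sum over i=0..1:
  i=0: C(6,0)·!6 = 1·265 = 265
  i=1: C(6,1)·!5 = 6·44 = 264
Total = 529.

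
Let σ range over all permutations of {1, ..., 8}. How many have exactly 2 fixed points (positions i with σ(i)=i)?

Choose which 2 of the 8 are fixed: C(8,2) = 28.
The remaining 6 must be deranged: !6 = 265.
Total: 28 × 265 = 7420.

7420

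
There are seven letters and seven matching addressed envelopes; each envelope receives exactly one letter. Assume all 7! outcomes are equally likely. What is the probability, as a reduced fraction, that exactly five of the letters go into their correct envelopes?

1/240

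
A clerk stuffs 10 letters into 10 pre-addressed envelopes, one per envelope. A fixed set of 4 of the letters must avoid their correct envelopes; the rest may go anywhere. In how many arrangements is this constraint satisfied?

Let A_j be the event that the j-th constrained one is fixed. By inclusion-exclusion over the 4 events:
Σ_{j=0}^{4} (-1)^j C(4,j)(10-j)!
= C(4,0)·10! - C(4,1)·9! + C(4,2)·8! - C(4,3)·7! + C(4,4)·6!
= 3628800 - 1451520 + 241920 - 20160 + 720
= 2399760

2399760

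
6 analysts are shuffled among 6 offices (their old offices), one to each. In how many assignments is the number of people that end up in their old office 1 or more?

455

# with exactly i fixed is C(6,i)·!(6-i); sum over i=1..6:
  i=1: C(6,1)·!5 = 6·44 = 264
  i=2: C(6,2)·!4 = 15·9 = 135
  i=3: C(6,3)·!3 = 20·2 = 40
  i=4: C(6,4)·!2 = 15·1 = 15
  i=5: C(6,5)·!1 = 6·0 = 0
  i=6: C(6,6)·!0 = 1·1 = 1
Total = 455.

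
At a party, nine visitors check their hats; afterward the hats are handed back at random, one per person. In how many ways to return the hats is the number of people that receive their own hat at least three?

29143

Sum C(9,i)·!(9-i) for i = 3..9:
  i=3: C(9,3)·!6 = 84·265 = 22260
  i=4: C(9,4)·!5 = 126·44 = 5544
  i=5: C(9,5)·!4 = 126·9 = 1134
  i=6: C(9,6)·!3 = 84·2 = 168
  i=7: C(9,7)·!2 = 36·1 = 36
  i=8: C(9,8)·!1 = 9·0 = 0
  i=9: C(9,9)·!0 = 1·1 = 1
Total = 29143.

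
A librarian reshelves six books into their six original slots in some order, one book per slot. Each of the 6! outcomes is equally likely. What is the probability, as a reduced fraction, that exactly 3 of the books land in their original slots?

1/18

Favorable outcomes: C(6,3)·!3 = 20·2 = 40.
Total outcomes: 6! = 720.
Probability = 40/720 = 1/18.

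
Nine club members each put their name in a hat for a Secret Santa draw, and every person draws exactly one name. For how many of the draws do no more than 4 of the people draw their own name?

361541

# with exactly i fixed is C(9,i)·!(9-i); sum over i=0..4:
  i=0: C(9,0)·!9 = 1·133496 = 133496
  i=1: C(9,1)·!8 = 9·14833 = 133497
  i=2: C(9,2)·!7 = 36·1854 = 66744
  i=3: C(9,3)·!6 = 84·265 = 22260
  i=4: C(9,4)·!5 = 126·44 = 5544
Total = 361541.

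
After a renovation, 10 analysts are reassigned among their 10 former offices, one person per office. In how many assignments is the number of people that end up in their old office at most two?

3337406

# with exactly i fixed is C(10,i)·!(10-i); sum over i=0..2:
  i=0: C(10,0)·!10 = 1·1334961 = 1334961
  i=1: C(10,1)·!9 = 10·133496 = 1334960
  i=2: C(10,2)·!8 = 45·14833 = 667485
Total = 3337406.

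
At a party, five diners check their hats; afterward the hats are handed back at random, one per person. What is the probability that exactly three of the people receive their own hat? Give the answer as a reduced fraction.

Favorable outcomes: C(5,3)·!2 = 10·1 = 10.
Total outcomes: 5! = 120.
Probability = 10/120 = 1/12.

1/12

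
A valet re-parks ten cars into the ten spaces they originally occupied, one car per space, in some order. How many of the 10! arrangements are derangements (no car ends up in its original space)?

The number of derangements of 10 is !10 = Σ_{k=0}^{10} (-1)^k·10!/k!
= 10! - 10!/1! + 10!/2! - 10!/3! + 10!/4! - 10!/5! + 10!/6! - 10!/7! + 10!/8! - 10!/9! + 10!/10!
= 3628800 - 3628800 + 1814400 - 604800 + 151200 - 30240 + 5040 - 720 + 90 - 10 + 1
= 1334961

1334961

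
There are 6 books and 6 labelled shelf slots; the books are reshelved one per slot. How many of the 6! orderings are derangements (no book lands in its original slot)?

The number of derangements of 6 is !6 = Σ_{k=0}^{6} (-1)^k·6!/k!
= 6! - 6!/1! + 6!/2! - 6!/3! + 6!/4! - 6!/5! + 6!/6!
= 720 - 720 + 360 - 120 + 30 - 6 + 1
= 265

265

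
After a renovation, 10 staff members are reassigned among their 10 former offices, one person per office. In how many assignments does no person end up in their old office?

Recurrence: !10 = 10·!9 + (-1)^10.
!10 = 10·133496 + 1 = 1334961

1334961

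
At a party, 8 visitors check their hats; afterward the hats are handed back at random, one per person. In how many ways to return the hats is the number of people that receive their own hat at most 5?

40291

# with exactly i fixed is C(8,i)·!(8-i); sum over i=0..5:
  i=0: C(8,0)·!8 = 1·14833 = 14833
  i=1: C(8,1)·!7 = 8·1854 = 14832
  i=2: C(8,2)·!6 = 28·265 = 7420
  i=3: C(8,3)·!5 = 56·44 = 2464
  i=4: C(8,4)·!4 = 70·9 = 630
  i=5: C(8,5)·!3 = 56·2 = 112
Total = 40291.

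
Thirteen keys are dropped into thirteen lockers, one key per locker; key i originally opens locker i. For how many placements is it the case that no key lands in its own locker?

2290792932

!13 is the nearest integer to 13!/e.
13! = 6227020800, and 6227020800/e ≈ 2290792932.07, so !13 = 2290792932.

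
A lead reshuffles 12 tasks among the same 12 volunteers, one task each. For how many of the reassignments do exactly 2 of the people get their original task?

Pick the 2 fixed positions: C(12,2) = 66 ways.
The other 10 form a derangement: !10 = 1334961.
Total: 66 × 1334961 = 88107426.

88107426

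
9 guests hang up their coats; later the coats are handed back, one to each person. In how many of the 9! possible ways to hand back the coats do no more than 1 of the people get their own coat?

266993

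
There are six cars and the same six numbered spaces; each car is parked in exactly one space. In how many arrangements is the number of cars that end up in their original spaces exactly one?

264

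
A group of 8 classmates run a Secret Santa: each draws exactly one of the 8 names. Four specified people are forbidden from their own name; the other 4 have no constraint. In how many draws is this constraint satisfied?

24024

Inclusion-exclusion on the 4 forbidden self-matches:
Σ_{j=0}^{4} (-1)^j C(4,j)(8-j)!
= C(4,0)·8! - C(4,1)·7! + C(4,2)·6! - C(4,3)·5! + C(4,4)·4!
= 40320 - 20160 + 4320 - 480 + 24
= 24024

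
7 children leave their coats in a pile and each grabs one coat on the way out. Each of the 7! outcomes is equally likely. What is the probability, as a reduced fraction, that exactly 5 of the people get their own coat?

1/240

Favorable outcomes: C(7,5)·!2 = 21·1 = 21.
Total outcomes: 7! = 5040.
Probability = 21/5040 = 1/240.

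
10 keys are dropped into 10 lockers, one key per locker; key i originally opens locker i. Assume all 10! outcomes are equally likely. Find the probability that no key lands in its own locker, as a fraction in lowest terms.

Favorable outcomes: !10 = 1334961.
Total outcomes: 10! = 3628800.
Probability = 1334961/3628800 = 16481/44800.

16481/44800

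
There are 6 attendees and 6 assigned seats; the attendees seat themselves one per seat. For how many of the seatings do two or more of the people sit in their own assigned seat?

191

Sum C(6,i)·!(6-i) for i = 2..6:
  i=2: C(6,2)·!4 = 15·9 = 135
  i=3: C(6,3)·!3 = 20·2 = 40
  i=4: C(6,4)·!2 = 15·1 = 15
  i=5: C(6,5)·!1 = 6·0 = 0
  i=6: C(6,6)·!0 = 1·1 = 1
Total = 191.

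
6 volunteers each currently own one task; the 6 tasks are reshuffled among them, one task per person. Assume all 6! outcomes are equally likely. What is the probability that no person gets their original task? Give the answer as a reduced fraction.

53/144

Favorable outcomes: !6 = 265.
Total outcomes: 6! = 720.
Probability = 265/720 = 53/144.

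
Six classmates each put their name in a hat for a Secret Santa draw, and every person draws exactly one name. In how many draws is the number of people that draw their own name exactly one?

264

Choose which one of the 6 is fixed: C(6,1) = 6.
The remaining 5 must be deranged: !5 = 44.
Total: 6 × 44 = 264.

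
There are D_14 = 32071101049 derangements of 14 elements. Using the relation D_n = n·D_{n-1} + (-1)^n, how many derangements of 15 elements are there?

D_15 = 15·32071101049 - 1 = 481066515734.

481066515734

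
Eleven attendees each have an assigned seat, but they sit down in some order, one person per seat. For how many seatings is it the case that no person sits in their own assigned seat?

Use !n = n·!(n-1) + (-1)^n.
!11 = 11·1334961 - 1 = 14684570

14684570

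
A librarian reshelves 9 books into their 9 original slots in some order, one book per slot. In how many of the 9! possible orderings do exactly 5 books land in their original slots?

1134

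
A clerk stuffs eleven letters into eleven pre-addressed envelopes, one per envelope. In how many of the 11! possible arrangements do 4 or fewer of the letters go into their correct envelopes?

39770686

# with exactly i fixed is C(11,i)·!(11-i); sum over i=0..4:
  i=0: C(11,0)·!11 = 1·14684570 = 14684570
  i=1: C(11,1)·!10 = 11·1334961 = 14684571
  i=2: C(11,2)·!9 = 55·133496 = 7342280
  i=3: C(11,3)·!8 = 165·14833 = 2447445
  i=4: C(11,4)·!7 = 330·1854 = 611820
Total = 39770686.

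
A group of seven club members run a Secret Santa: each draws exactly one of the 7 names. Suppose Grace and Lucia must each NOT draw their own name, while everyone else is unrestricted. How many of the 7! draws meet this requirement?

3720

Let A_j be the event that the j-th constrained one is fixed. By inclusion-exclusion over the 2 events:
Σ_{j=0}^{2} (-1)^j C(2,j)(7-j)!
= C(2,0)·7! - C(2,1)·6! + C(2,2)·5!
= 5040 - 1440 + 120
= 3720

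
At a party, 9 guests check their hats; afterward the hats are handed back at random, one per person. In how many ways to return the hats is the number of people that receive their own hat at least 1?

229384

Sum C(9,i)·!(9-i) for i = 1..9:
  i=1: C(9,1)·!8 = 9·14833 = 133497
  i=2: C(9,2)·!7 = 36·1854 = 66744
  i=3: C(9,3)·!6 = 84·265 = 22260
  i=4: C(9,4)·!5 = 126·44 = 5544
  i=5: C(9,5)·!4 = 126·9 = 1134
  i=6: C(9,6)·!3 = 84·2 = 168
  i=7: C(9,7)·!2 = 36·1 = 36
  i=8: C(9,8)·!1 = 9·0 = 0
  i=9: C(9,9)·!0 = 1·1 = 1
Total = 229384.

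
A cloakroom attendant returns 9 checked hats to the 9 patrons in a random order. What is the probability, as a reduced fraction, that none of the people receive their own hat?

Favorable outcomes: !9 = 133496.
Total outcomes: 9! = 362880.
Probability = 133496/362880 = 16687/45360.

16687/45360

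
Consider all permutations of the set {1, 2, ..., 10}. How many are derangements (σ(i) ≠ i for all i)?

1334961

!10 is the nearest integer to 10!/e.
10! = 3628800, and 3628800/e ≈ 1334960.92, so !10 = 1334961.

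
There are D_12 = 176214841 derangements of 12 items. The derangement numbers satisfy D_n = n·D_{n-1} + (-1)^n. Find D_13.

D_13 = 13·176214841 - 1 = 2290792932.

2290792932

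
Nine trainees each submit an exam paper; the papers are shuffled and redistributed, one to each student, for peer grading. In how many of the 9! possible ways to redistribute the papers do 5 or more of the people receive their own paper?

1339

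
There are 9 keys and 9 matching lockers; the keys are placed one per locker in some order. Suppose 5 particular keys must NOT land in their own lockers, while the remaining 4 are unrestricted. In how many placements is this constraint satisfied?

205056

Inclusion-exclusion on the 5 forbidden self-matches:
Σ_{j=0}^{5} (-1)^j C(5,j)(9-j)!
= C(5,0)·9! - C(5,1)·8! + C(5,2)·7! - C(5,3)·6! + C(5,4)·5! - C(5,5)·4!
= 362880 - 201600 + 50400 - 7200 + 600 - 24
= 205056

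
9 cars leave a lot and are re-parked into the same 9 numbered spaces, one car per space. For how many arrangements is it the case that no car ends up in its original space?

133496

The subfactorial !9 = [9!/e] (nearest integer).
9! = 362880, and 362880/e ≈ 133496.09, so !9 = 133496.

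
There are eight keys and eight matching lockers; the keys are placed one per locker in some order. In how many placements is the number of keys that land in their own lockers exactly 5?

Choose which 5 of the 8 are fixed: C(8,5) = 56.
The remaining 3 must be deranged: !3 = 2.
Total: 56 × 2 = 112.

112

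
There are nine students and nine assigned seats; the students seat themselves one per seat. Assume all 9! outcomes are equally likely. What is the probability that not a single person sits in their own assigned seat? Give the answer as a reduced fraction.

16687/45360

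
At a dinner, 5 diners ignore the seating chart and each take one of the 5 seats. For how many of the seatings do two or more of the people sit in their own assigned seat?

Sum C(5,i)·!(5-i) for i = 2..5:
  i=2: C(5,2)·!3 = 10·2 = 20
  i=3: C(5,3)·!2 = 10·1 = 10
  i=4: C(5,4)·!1 = 5·0 = 0
  i=5: C(5,5)·!0 = 1·1 = 1
Total = 31.

31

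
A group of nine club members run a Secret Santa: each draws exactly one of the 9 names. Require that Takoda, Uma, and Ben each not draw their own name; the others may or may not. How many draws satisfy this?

Inclusion-exclusion on the 3 forbidden self-matches:
Σ_{j=0}^{3} (-1)^j C(3,j)(9-j)!
= C(3,0)·9! - C(3,1)·8! + C(3,2)·7! - C(3,3)·6!
= 362880 - 120960 + 15120 - 720
= 256320

256320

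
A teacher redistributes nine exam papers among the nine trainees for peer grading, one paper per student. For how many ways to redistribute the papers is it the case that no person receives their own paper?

!9 is the nearest integer to 9!/e.
9! = 362880, and 362880/e ≈ 133496.09, so !9 = 133496.

133496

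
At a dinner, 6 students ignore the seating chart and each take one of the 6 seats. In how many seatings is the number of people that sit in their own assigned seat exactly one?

Choose which one of the 6 is fixed: C(6,1) = 6.
The other 5 form a derangement: !5 = 44.
Total: 6 × 44 = 264.

264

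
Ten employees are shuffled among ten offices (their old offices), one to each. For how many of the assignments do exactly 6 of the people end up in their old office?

1890

Choose which 6 of the 10 are fixed: C(10,6) = 210.
The remaining 4 must be deranged: !4 = 9.
Total: 210 × 9 = 1890.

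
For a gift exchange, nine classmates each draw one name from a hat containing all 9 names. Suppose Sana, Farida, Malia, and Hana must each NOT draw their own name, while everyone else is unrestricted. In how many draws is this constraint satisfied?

229080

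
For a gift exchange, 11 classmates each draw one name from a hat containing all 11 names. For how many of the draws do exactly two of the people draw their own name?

7342280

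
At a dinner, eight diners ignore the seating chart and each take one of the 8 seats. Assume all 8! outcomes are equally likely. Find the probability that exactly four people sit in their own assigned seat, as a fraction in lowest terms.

Favorable outcomes: C(8,4)·!4 = 70·9 = 630.
Total outcomes: 8! = 40320.
Probability = 630/40320 = 1/64.

1/64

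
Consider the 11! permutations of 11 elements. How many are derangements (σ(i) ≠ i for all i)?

14684570

Recurrence: !11 = 10·(!10 + !9).
!11 = 10·(1334961 + 133496) = 10·1468457 = 14684570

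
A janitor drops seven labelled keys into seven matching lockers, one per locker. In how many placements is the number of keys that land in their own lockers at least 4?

Sum C(7,i)·!(7-i) for i = 4..7:
  i=4: C(7,4)·!3 = 35·2 = 70
  i=5: C(7,5)·!2 = 21·1 = 21
  i=6: C(7,6)·!1 = 7·0 = 0
  i=7: C(7,7)·!0 = 1·1 = 1
Total = 92.

92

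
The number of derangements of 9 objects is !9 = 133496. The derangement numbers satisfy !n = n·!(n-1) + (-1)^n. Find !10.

!10 = 10·133496 + 1 = 1334961.

1334961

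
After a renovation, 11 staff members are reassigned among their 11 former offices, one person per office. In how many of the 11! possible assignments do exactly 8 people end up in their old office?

330

Choose which 8 of the 11 are fixed: C(11,8) = 165.
The remaining 3 must be deranged: !3 = 2.
Total: 165 × 2 = 330.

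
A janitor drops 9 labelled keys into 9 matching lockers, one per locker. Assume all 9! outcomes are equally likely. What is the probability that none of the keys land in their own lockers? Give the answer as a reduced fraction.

16687/45360

Favorable outcomes: !9 = 133496.
Total outcomes: 9! = 362880.
Probability = 133496/362880 = 16687/45360.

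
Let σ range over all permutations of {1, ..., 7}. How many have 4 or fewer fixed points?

Sum C(7,i)·!(7-i) for i = 0..4:
  i=0: C(7,0)·!7 = 1·1854 = 1854
  i=1: C(7,1)·!6 = 7·265 = 1855
  i=2: C(7,2)·!5 = 21·44 = 924
  i=3: C(7,3)·!4 = 35·9 = 315
  i=4: C(7,4)·!3 = 35·2 = 70
Total = 5018.

5018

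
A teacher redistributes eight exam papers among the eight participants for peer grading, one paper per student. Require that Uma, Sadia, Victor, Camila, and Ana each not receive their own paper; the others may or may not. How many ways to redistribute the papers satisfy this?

Inclusion-exclusion on the 5 forbidden self-matches:
Σ_{j=0}^{5} (-1)^j C(5,j)(8-j)!
= C(5,0)·8! - C(5,1)·7! + C(5,2)·6! - C(5,3)·5! + C(5,4)·4! - C(5,5)·3!
= 40320 - 25200 + 7200 - 1200 + 120 - 6
= 21234

21234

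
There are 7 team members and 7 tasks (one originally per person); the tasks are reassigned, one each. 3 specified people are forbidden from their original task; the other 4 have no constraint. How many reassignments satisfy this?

3216

Let A_j be the event that the j-th constrained one is fixed. By inclusion-exclusion over the 3 events:
Σ_{j=0}^{3} (-1)^j C(3,j)(7-j)!
= C(3,0)·7! - C(3,1)·6! + C(3,2)·5! - C(3,3)·4!
= 5040 - 2160 + 360 - 24
= 3216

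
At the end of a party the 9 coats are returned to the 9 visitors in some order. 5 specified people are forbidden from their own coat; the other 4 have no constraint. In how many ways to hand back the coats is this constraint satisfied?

Inclusion-exclusion on the 5 forbidden self-matches:
Σ_{j=0}^{5} (-1)^j C(5,j)(9-j)!
= C(5,0)·9! - C(5,1)·8! + C(5,2)·7! - C(5,3)·6! + C(5,4)·5! - C(5,5)·4!
= 362880 - 201600 + 50400 - 7200 + 600 - 24
= 205056

205056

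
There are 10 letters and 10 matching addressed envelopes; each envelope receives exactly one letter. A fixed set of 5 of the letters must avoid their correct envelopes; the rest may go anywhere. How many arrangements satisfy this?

Let A_j be the event that the j-th constrained one is fixed. By inclusion-exclusion over the 5 events:
Σ_{j=0}^{5} (-1)^j C(5,j)(10-j)!
= C(5,0)·10! - C(5,1)·9! + C(5,2)·8! - C(5,3)·7! + C(5,4)·6! - C(5,5)·5!
= 3628800 - 1814400 + 403200 - 50400 + 3600 - 120
= 2170680

2170680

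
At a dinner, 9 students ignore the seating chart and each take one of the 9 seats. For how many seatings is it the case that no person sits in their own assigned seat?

The number of derangements of 9 is !9 = Σ_{k=0}^{9} (-1)^k·9!/k!
= 9! - 9!/1! + 9!/2! - 9!/3! + 9!/4! - 9!/5! + 9!/6! - 9!/7! + 9!/8! - 9!/9!
= 362880 - 362880 + 181440 - 60480 + 15120 - 3024 + 504 - 72 + 9 - 1
= 133496

133496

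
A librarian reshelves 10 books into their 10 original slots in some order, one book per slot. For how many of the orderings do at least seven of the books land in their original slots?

Sum C(10,i)·!(10-i) for i = 7..10:
  i=7: C(10,7)·!3 = 120·2 = 240
  i=8: C(10,8)·!2 = 45·1 = 45
  i=9: C(10,9)·!1 = 10·0 = 0
  i=10: C(10,10)·!0 = 1·1 = 1
Total = 286.

286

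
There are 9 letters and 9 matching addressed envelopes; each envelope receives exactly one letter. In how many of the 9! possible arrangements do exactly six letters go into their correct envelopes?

Choose which 6 of the 9 are fixed: C(9,6) = 84.
The remaining 3 must be deranged: !3 = 2.
Total: 84 × 2 = 168.

168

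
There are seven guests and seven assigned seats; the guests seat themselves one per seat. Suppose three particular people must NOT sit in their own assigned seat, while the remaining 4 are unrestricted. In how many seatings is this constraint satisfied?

3216

Let A_j be the event that the j-th constrained one is fixed. By inclusion-exclusion over the 3 events:
Σ_{j=0}^{3} (-1)^j C(3,j)(7-j)!
= C(3,0)·7! - C(3,1)·6! + C(3,2)·5! - C(3,3)·4!
= 5040 - 2160 + 360 - 24
= 3216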